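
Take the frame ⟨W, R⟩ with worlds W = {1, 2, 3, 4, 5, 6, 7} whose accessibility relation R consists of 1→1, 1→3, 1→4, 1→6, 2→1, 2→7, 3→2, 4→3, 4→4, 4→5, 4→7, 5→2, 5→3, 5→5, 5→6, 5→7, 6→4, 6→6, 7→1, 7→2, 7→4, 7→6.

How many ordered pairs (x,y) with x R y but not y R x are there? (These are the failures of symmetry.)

14

Enumerating: (1,3), (1,4), (1,6), (2,1), (3,2), (4,3), (4,5), (5,2), (5,3), (5,6), (5,7), (6,4), (7,1), (7,6).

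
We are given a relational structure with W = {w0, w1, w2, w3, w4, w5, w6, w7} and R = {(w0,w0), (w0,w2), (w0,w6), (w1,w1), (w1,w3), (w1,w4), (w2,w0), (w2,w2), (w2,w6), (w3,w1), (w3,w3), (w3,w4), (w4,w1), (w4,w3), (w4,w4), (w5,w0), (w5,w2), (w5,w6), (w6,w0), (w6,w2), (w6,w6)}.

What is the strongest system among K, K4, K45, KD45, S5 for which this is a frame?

K45

Transitive (axiom 4): yes — every two-step R-path is closed by a direct edge.
Euclidean (axiom 5): yes — any two successors of a common world are R-related.
Serial (axiom D): no — w7 has no R-successor.
Reflexive (axiom T): no — w5 is not related to itself.
So F validates K, K4, K45; KD45 would additionally require R to be serial. The strongest is K45.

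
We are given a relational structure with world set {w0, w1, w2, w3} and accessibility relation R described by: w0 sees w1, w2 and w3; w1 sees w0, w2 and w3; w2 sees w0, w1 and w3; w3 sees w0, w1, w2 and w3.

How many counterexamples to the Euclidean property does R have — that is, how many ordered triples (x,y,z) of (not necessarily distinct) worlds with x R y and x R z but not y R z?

Enumerating: (w0,w1,w1), (w0,w2,w2), (w1,w0,w0), (w1,w2,w2), (w2,w0,w0), (w2,w1,w1), (w3,w0,w0), (w3,w1,w1), (w3,w2,w2).

9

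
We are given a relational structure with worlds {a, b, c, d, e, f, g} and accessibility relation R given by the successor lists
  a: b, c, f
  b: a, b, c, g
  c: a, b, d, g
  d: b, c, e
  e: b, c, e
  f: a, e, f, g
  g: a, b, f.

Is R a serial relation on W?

Serial: yes — every world has a successor (e.g. a R b).

Yes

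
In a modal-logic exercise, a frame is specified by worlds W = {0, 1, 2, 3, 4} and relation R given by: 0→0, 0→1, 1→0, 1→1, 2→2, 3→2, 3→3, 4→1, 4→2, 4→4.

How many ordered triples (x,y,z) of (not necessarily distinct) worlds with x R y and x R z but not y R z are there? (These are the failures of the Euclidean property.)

5

Enumerating: (3,2,3), (4,1,2), (4,1,4), (4,2,1), (4,2,4).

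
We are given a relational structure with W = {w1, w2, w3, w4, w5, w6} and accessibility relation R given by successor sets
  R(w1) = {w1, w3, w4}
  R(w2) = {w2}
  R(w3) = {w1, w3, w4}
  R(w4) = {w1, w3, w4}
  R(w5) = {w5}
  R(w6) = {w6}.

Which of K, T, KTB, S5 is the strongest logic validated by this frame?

S5

Reflexive (axiom T): yes — every world is R-related to itself.
Symmetric (axiom B): yes — every pair in R has its reverse in R.
Euclidean (axiom 5): yes — any two successors of a common world are R-related.
So F validates K, T, KTB, S5. The strongest is S5.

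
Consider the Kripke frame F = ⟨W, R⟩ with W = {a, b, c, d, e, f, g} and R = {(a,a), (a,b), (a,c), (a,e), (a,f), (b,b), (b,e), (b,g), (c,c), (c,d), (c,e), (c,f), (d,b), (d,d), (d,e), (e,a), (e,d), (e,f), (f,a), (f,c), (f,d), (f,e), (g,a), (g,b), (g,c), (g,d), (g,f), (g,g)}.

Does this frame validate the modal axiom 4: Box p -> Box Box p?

The schema 4 characterises exactly the transitive frames.
Transitive: no — a R b and b R g, but not a R g.

No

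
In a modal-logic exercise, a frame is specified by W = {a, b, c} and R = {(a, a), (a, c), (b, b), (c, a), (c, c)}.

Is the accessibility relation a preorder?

Yes

Reflexive: yes — every world is R-related to itself.
Transitive: yes — every two-step R-path is closed by a direct edge.
So R is a preorder.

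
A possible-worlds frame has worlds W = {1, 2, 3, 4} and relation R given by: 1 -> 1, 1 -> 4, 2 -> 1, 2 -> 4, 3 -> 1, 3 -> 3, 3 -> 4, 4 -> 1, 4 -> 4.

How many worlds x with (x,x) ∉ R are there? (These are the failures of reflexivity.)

Enumerating: 2.

1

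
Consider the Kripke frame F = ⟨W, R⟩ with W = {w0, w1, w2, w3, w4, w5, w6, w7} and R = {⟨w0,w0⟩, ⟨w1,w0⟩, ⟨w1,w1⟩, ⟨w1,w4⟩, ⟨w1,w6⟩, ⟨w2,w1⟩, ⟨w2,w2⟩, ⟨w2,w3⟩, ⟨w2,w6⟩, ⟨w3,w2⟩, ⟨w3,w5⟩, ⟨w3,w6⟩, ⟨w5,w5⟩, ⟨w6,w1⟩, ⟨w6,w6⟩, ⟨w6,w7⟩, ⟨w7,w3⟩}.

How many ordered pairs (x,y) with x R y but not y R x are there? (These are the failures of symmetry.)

Enumerating: (w1,w0), (w1,w4), (w2,w1), (w2,w6), (w3,w5), (w3,w6), (w6,w7), (w7,w3).

8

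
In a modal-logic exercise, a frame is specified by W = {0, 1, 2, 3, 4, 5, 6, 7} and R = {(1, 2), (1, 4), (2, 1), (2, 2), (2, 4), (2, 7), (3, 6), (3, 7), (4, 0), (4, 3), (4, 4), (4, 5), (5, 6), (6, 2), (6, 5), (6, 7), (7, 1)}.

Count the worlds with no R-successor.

1

Enumerating: 0.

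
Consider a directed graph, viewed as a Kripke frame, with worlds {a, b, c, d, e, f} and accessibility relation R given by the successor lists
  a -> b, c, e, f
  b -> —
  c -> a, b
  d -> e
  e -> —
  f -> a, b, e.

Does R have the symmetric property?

Symmetric: no — a R b but not b R a.

No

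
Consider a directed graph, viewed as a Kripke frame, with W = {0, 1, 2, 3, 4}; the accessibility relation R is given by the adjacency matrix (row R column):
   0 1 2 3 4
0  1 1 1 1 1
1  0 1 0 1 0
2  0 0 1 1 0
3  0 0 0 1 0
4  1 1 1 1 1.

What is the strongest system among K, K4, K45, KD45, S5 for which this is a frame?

K4

Transitive (axiom 4): yes — every two-step R-path is closed by a direct edge.
Euclidean (axiom 5): no — 0 R 1 and 0 R 2, but not 1 R 2.
Serial (axiom D): yes — every world has a successor (e.g. 0 R 0).
Reflexive (axiom T): yes — every world is R-related to itself.
So F validates K, K4; K45 would additionally require R to be Euclidean. The strongest is K4.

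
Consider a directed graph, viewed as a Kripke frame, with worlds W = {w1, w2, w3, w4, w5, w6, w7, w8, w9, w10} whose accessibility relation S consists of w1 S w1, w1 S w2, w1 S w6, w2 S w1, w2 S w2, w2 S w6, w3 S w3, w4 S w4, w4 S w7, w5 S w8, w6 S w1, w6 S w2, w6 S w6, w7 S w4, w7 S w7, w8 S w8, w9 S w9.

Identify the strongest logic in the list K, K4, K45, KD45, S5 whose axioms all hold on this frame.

Transitive (axiom 4): yes — every two-step S-path is closed by a direct edge.
Euclidean (axiom 5): yes — any two successors of a common world are S-related.
Serial (axiom D): no — w10 has no S-successor.
Reflexive (axiom T): no — w5 is not related to itself.
So F validates K, K4, K45; KD45 would additionally require S to be serial. The strongest is K45.

K45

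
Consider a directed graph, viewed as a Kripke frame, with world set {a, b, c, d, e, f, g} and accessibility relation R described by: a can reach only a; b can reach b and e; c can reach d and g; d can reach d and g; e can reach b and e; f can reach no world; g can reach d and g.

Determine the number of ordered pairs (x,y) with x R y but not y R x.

2

Enumerating: (c,d), (c,g).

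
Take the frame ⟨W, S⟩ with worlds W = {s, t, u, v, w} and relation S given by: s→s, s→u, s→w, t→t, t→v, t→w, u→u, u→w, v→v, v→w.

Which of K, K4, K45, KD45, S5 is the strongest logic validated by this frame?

Transitive (axiom 4): yes — every two-step S-path is closed by a direct edge.
Euclidean (axiom 5): no — s S w and s S u, but not w S u.
Serial (axiom D): no — w has no S-successor.
Reflexive (axiom T): no — w is not related to itself.
So F validates K, K4; K45 would additionally require S to be Euclidean. The strongest is K4.

K4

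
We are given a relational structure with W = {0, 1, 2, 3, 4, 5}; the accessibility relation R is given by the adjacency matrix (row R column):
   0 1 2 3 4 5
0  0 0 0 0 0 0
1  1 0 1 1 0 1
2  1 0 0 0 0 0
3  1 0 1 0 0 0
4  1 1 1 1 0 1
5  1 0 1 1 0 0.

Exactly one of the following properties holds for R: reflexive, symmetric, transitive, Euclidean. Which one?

transitive

Reflexive: no — 0 is not related to itself.
Symmetric: no — 1 R 0 but not 0 R 1.
Transitive: yes — every two-step R-path is closed by a direct edge.
Euclidean: no — 1 R 0 and 1 R 2, but not 0 R 2.
Only transitive holds.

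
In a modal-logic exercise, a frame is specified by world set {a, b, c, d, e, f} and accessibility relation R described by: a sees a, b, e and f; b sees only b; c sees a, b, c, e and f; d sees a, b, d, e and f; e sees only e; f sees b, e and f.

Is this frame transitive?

Yes

Transitive: yes — every two-step R-path is closed by a direct edge.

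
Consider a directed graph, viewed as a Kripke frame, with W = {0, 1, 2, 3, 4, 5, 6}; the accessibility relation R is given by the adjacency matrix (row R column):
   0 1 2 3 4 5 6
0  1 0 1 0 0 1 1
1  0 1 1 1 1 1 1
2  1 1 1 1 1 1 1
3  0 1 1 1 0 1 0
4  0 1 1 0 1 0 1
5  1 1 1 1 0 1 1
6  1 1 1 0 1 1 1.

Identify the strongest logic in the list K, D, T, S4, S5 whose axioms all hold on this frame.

T

Serial (axiom D): yes — every world has a successor (e.g. 0 R 0).
Reflexive (axiom T): yes — every world is R-related to itself.
Transitive (axiom 4): no — 0 R 2 and 2 R 1, but not 0 R 1.
Euclidean (axiom 5): no — 1 R 3 and 1 R 4, but not 3 R 4.
So F validates K, D, T; S4 would additionally require R to be transitive. The strongest is T.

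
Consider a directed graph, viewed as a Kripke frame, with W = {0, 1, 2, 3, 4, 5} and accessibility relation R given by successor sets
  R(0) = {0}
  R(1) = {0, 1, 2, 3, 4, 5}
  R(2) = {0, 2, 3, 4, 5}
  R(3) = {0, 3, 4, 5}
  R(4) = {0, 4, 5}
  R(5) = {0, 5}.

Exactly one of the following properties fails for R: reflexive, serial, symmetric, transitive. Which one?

symmetric

Reflexive: yes — every world is R-related to itself.
Serial: yes — every world has a successor (e.g. 0 R 0).
Symmetric: no — 1 R 0 but not 0 R 1.
Transitive: yes — every two-step R-path is closed by a direct edge.
Only symmetric fails.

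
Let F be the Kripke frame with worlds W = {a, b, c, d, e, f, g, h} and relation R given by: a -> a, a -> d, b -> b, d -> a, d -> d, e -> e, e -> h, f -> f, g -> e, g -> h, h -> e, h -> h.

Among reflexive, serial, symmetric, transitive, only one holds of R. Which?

transitive

Reflexive: no — c is not related to itself.
Serial: no — c has no R-successor.
Symmetric: no — g R e but not e R g.
Transitive: yes — every two-step R-path is closed by a direct edge.
Only transitive holds.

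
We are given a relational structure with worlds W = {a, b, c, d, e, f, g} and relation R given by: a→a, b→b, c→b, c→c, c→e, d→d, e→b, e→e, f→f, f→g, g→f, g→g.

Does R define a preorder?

Reflexive: yes — every world is R-related to itself.
Transitive: yes — every two-step R-path is closed by a direct edge.
So R is a preorder.

Yes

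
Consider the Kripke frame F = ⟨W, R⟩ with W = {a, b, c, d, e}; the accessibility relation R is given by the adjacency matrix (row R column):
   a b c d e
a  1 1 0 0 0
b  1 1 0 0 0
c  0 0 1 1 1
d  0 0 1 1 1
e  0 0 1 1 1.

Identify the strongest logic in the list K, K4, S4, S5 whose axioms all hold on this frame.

Transitive (axiom 4): yes — every two-step R-path is closed by a direct edge.
Reflexive (axiom T): yes — every world is R-related to itself.
Euclidean (axiom 5): yes — any two successors of a common world are R-related.
So F validates K, K4, S4, S5. The strongest is S5.

S5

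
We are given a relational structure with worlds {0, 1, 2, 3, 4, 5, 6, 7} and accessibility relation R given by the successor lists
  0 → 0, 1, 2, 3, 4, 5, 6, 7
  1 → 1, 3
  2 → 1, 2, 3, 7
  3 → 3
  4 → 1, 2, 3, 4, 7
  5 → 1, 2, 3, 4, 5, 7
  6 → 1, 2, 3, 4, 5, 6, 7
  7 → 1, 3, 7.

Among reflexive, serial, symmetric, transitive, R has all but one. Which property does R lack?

symmetric

Reflexive: yes — every world is R-related to itself.
Serial: yes — every world has a successor (e.g. 0 R 0).
Symmetric: no — 0 R 1 but not 1 R 0.
Transitive: yes — every two-step R-path is closed by a direct edge.
Only symmetric fails.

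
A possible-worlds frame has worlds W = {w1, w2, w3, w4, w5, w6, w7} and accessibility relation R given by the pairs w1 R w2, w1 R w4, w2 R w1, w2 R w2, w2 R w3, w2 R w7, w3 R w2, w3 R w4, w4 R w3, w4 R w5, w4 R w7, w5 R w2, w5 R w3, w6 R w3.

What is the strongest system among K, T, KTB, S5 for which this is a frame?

K

Reflexive (axiom T): no — w1 is not related to itself.
Symmetric (axiom B): no — w1 R w4 but not w4 R w1.
Euclidean (axiom 5): no — w1 R w2 and w1 R w4, but not w2 R w4.
So F validates K; T would additionally require R to be reflexive. The strongest is K.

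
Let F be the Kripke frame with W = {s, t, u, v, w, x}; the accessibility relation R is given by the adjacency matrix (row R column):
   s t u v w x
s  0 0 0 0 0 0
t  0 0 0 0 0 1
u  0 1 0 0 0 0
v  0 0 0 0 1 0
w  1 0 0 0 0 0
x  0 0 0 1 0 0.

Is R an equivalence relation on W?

Reflexive: no — s is not related to itself.
Symmetric: no — t R x but not x R t.
Transitive: no — t R x and x R v, but not t R v.
So R is not an equivalence relation.

No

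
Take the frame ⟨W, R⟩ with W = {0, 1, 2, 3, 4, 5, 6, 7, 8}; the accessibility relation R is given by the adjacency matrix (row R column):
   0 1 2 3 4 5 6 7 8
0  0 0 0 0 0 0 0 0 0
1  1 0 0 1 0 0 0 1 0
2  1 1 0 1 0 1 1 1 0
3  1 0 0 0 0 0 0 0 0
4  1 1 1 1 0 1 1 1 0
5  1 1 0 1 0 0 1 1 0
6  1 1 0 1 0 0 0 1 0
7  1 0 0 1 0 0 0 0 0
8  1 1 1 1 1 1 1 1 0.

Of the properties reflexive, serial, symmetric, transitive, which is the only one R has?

transitive

Reflexive: no — 0 is not related to itself.
Serial: no — 0 has no R-successor.
Symmetric: no — 1 R 0 but not 0 R 1.
Transitive: yes — every two-step R-path is closed by a direct edge.
Only transitive holds.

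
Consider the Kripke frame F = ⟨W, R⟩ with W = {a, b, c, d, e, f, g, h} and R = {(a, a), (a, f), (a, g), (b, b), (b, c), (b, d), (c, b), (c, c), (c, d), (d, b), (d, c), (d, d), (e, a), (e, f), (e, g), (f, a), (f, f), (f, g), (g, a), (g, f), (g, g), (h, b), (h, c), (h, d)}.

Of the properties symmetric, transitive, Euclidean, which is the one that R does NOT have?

Symmetric: no — e R a but not a R e.
Transitive: yes — every two-step R-path is closed by a direct edge.
Euclidean: yes — any two successors of a common world are R-related.
Only symmetric fails.

symmetric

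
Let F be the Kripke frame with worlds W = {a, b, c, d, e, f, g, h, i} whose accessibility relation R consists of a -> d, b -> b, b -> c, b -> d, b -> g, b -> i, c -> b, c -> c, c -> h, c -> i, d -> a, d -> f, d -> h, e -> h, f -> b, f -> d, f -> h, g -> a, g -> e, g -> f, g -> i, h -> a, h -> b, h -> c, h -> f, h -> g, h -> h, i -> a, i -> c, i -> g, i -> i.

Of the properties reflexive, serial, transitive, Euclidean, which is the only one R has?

serial

Reflexive: no — a is not related to itself.
Serial: yes — every world has a successor (e.g. a R d).
Transitive: no — a R d and d R f, but not a R f.
Euclidean: no — b R c and b R d, but not c R d.
Only serial holds.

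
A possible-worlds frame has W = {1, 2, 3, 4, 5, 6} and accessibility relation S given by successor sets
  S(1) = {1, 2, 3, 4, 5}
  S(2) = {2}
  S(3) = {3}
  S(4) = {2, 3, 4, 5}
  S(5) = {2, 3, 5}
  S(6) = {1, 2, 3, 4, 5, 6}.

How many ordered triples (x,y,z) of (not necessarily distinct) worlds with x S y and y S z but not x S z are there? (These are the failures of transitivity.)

S is transitive; there are no such tuples.

0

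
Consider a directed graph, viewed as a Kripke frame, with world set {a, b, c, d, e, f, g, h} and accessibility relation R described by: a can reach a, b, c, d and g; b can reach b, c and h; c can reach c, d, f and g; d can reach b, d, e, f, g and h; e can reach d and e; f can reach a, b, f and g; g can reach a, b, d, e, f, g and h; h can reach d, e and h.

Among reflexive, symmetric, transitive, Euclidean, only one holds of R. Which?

Reflexive: yes — every world is R-related to itself.
Symmetric: no — a R b but not b R a.
Transitive: no — a R b and b R h, but not a R h.
Euclidean: no — a R b and a R d, but not b R d.
Only reflexive holds.

reflexive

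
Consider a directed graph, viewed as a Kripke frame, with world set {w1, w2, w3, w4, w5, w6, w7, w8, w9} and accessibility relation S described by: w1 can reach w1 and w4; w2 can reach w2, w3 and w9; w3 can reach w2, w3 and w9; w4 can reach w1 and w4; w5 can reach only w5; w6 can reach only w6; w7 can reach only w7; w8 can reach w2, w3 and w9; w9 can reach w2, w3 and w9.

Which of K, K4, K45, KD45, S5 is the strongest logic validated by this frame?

Transitive (axiom 4): yes — every two-step S-path is closed by a direct edge.
Euclidean (axiom 5): yes — any two successors of a common world are S-related.
Serial (axiom D): yes — every world has a successor (e.g. w1 S w1).
Reflexive (axiom T): no — w8 is not related to itself.
So F validates K, K4, K45, KD45; S5 would additionally require S to be reflexive. The strongest is KD45.

KD45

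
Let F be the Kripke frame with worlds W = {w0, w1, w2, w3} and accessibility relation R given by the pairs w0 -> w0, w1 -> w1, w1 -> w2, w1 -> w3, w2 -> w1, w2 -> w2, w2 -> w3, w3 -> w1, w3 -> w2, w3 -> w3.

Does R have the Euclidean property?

Yes

Euclidean: yes — any two successors of a common world are R-related.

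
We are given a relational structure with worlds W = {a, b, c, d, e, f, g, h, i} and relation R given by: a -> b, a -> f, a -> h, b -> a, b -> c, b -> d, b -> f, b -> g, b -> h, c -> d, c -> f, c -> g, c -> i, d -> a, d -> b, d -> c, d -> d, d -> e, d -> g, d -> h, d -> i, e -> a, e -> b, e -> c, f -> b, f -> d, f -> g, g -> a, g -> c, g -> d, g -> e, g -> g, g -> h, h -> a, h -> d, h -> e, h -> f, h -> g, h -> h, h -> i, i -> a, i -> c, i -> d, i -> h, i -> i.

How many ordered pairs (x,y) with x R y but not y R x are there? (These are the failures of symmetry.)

Enumerating: (a,f), (b,c), (b,g), (b,h), (c,f), (d,a), (d,e), (e,a), (e,b), (e,c), (f,d), (f,g), (g,a), (g,e), (h,e), (h,f), (i,a).

17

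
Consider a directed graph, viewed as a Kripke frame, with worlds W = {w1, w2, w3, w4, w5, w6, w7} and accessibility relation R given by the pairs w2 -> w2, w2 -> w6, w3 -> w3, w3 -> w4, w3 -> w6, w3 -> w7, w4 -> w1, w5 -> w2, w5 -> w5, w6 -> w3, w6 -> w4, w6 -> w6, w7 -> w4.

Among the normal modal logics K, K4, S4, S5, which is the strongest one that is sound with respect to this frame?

K

Transitive (axiom 4): no — w2 R w6 and w6 R w3, but not w2 R w3.
Reflexive (axiom T): no — w1 is not related to itself.
Euclidean (axiom 5): no — w3 R w4 and w3 R w6, but not w4 R w6.
So F validates K; K4 would additionally require R to be transitive. The strongest is K.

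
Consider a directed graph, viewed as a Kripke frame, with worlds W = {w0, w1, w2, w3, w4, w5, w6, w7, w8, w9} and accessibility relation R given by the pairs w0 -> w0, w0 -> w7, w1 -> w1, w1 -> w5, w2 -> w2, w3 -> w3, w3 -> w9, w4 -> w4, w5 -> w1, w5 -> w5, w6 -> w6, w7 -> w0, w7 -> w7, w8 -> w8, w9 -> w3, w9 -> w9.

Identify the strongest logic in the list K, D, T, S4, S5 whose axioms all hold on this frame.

S5

Serial (axiom D): yes — every world has a successor (e.g. w0 R w0).
Reflexive (axiom T): yes — every world is R-related to itself.
Transitive (axiom 4): yes — every two-step R-path is closed by a direct edge.
Euclidean (axiom 5): yes — any two successors of a common world are R-related.
So F validates K, D, T, S4, S5. The strongest is S5.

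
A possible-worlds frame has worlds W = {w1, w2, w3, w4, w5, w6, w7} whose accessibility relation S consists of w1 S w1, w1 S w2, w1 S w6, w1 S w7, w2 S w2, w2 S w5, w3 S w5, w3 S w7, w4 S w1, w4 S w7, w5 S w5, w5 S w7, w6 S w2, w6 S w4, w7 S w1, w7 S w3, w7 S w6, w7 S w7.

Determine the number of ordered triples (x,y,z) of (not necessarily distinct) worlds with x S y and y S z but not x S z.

21

Enumerating: (w1,w2,w5), (w1,w6,w4), (w1,w7,w3), (w2,w5,w7), (w3,w7,w1), (w3,w7,w3), (w3,w7,w6), (w4,w1,w2), (w4,w1,w6), (w4,w7,w3), (w4,w7,w6), (w5,w7,w1), … and 9 more.
Total: 21.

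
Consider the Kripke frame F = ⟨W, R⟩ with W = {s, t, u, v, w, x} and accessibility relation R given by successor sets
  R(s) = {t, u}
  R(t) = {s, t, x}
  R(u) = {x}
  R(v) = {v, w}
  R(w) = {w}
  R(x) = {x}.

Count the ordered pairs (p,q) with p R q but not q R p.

Enumerating: (s,u), (t,x), (u,x), (v,w).

4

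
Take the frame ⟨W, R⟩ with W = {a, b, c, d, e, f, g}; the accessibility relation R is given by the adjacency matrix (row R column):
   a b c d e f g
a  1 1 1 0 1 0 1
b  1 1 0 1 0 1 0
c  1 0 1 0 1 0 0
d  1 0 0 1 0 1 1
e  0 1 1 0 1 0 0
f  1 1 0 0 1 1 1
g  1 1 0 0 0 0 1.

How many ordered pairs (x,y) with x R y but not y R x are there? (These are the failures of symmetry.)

Enumerating: (a,e), (b,d), (d,a), (d,f), (d,g), (e,b), (f,a), (f,e), (f,g), (g,b).

10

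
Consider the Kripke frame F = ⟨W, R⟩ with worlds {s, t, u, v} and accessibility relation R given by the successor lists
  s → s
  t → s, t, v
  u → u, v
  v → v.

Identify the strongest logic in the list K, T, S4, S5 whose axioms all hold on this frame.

Reflexive (axiom T): yes — every world is R-related to itself.
Transitive (axiom 4): yes — every two-step R-path is closed by a direct edge.
Euclidean (axiom 5): no — t R s and t R v, but not s R v.
So F validates K, T, S4; S5 would additionally require R to be Euclidean. The strongest is S4.

S4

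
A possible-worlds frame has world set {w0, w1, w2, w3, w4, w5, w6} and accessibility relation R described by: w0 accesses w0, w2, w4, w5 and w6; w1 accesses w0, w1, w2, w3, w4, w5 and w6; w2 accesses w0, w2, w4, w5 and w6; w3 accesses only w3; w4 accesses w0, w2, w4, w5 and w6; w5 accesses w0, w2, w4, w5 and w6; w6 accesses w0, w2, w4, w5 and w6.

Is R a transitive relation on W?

Yes

Transitive: yes — every two-step R-path is closed by a direct edge.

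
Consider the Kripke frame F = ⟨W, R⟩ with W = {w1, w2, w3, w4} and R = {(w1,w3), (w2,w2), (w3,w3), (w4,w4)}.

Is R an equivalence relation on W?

No

Reflexive: no — w1 is not related to itself.
Symmetric: no — w1 R w3 but not w3 R w1.
Transitive: yes — every two-step R-path is closed by a direct edge.
So R is not an equivalence relation.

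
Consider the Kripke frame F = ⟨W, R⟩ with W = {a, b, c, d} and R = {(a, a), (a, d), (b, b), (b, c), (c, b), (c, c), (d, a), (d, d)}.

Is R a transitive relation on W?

Transitive: yes — every two-step R-path is closed by a direct edge.

Yes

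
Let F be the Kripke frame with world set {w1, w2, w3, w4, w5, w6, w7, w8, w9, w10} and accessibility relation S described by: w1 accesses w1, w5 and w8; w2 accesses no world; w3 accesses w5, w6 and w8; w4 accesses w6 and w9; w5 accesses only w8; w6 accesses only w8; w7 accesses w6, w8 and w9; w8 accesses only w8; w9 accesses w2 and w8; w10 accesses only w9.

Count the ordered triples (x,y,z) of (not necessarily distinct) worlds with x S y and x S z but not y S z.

Enumerating: (w1,w5,w1), (w1,w5,w5), (w1,w8,w1), (w1,w8,w5), (w10,w9,w9), (w3,w5,w5), (w3,w5,w6), (w3,w6,w5), (w3,w6,w6), (w3,w8,w5), (w3,w8,w6), (w4,w6,w6), … and 12 more.
Total: 24.

24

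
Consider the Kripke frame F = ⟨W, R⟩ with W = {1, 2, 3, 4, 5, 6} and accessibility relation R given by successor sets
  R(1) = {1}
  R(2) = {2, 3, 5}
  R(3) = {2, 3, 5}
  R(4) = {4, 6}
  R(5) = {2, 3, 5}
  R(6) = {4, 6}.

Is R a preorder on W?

Reflexive: yes — every world is R-related to itself.
Transitive: yes — every two-step R-path is closed by a direct edge.
So R is a preorder.

Yes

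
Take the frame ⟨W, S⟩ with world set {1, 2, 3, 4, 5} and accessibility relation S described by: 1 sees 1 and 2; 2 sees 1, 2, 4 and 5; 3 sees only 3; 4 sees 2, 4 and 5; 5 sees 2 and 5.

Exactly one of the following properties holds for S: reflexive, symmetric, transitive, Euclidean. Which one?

reflexive

Reflexive: yes — every world is S-related to itself.
Symmetric: no — 4 S 5 but not 5 S 4.
Transitive: no — 1 S 2 and 2 S 4, but not 1 S 4.
Euclidean: no — 2 S 1 and 2 S 4, but not 1 S 4.
Only reflexive holds.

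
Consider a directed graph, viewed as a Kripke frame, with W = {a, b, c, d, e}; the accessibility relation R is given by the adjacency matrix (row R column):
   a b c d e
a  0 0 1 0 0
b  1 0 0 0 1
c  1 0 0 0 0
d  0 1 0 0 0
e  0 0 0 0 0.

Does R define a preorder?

Reflexive: no — a is not related to itself.
Transitive: no — b R a and a R c, but not b R c.
So R is not a preorder.

No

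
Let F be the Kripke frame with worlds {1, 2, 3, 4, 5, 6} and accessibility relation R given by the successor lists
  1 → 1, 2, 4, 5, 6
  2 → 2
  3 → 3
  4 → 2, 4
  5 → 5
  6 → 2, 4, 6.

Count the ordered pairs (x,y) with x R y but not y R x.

Enumerating: (1,2), (1,4), (1,5), (1,6), (4,2), (6,2), (6,4).

7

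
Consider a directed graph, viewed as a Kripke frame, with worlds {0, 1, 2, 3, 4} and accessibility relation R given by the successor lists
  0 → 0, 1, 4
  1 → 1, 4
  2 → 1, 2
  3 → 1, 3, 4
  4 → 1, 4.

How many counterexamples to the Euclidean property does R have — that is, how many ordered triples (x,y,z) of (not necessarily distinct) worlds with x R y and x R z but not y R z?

5

Enumerating: (0,1,0), (0,4,0), (2,1,2), (3,1,3), (3,4,3).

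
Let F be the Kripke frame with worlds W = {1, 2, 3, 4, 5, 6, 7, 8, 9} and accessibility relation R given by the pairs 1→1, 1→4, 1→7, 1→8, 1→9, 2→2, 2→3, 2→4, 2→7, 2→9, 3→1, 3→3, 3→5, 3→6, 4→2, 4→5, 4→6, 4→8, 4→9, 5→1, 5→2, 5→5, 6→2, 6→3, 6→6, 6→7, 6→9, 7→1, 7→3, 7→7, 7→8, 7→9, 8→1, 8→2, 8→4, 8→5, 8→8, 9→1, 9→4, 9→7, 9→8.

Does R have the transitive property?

Transitive: no — 1 R 4 and 4 R 2, but not 1 R 2.

No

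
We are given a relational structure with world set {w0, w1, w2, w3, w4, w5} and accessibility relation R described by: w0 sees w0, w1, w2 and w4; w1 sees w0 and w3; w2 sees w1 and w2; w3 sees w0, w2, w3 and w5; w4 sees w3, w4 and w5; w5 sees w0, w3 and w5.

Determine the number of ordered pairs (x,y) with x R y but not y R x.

Enumerating: (w0,w2), (w0,w4), (w1,w3), (w2,w1), (w3,w0), (w3,w2), (w4,w3), (w4,w5), (w5,w0).

9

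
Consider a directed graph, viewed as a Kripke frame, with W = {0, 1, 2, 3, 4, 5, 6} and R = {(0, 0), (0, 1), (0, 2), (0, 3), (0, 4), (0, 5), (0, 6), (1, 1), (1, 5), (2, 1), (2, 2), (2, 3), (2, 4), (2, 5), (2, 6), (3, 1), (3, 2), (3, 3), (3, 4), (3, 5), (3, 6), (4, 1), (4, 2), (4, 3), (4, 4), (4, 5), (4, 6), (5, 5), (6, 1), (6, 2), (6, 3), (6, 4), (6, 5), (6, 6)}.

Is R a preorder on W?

Reflexive: yes — every world is R-related to itself.
Transitive: yes — every two-step R-path is closed by a direct edge.
So R is a preorder.

Yes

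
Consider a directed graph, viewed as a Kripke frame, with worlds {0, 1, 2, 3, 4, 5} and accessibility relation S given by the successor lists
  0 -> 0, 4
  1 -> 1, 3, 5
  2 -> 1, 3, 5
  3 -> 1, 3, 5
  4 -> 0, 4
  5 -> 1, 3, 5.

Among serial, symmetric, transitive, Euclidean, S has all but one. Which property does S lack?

Serial: yes — every world has a successor (e.g. 0 S 0).
Symmetric: no — 2 S 1 but not 1 S 2.
Transitive: yes — every two-step S-path is closed by a direct edge.
Euclidean: yes — any two successors of a common world are S-related.
Only symmetric fails.

symmetric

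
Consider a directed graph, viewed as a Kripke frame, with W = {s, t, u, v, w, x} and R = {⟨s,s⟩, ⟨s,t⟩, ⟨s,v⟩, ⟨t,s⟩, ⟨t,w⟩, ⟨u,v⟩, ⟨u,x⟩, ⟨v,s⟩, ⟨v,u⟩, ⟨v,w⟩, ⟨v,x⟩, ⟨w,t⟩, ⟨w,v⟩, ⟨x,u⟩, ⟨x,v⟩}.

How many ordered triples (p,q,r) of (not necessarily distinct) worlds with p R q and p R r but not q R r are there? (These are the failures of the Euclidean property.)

28

Enumerating: (s,t,t), (s,t,v), (s,v,t), (s,v,v), (t,s,w), (t,w,s), (t,w,w), (u,v,v), (u,x,x), (v,s,u), (v,s,w), (v,s,x), … and 16 more.
Total: 28.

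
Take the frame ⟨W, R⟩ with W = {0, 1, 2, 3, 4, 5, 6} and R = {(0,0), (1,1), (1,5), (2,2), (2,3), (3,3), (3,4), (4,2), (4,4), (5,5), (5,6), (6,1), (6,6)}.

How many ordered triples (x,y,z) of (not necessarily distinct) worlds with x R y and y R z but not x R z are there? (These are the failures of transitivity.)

6

Enumerating: (1,5,6), (2,3,4), (3,4,2), (4,2,3), (5,6,1), (6,1,5).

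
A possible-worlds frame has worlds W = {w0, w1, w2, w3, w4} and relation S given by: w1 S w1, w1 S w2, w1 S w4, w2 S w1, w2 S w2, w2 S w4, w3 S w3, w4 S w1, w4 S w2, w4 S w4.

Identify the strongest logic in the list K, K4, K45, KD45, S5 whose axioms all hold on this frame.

K45

Transitive (axiom 4): yes — every two-step S-path is closed by a direct edge.
Euclidean (axiom 5): yes — any two successors of a common world are S-related.
Serial (axiom D): no — w0 has no S-successor.
Reflexive (axiom T): no — w0 is not related to itself.
So F validates K, K4, K45; KD45 would additionally require S to be serial. The strongest is K45.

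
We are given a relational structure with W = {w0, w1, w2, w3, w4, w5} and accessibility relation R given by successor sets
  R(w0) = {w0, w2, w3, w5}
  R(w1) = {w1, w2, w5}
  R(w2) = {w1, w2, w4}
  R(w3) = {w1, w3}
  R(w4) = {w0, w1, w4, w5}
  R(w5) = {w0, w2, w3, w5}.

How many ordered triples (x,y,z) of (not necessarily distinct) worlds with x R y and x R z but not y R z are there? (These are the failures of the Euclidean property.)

Enumerating: (w0,w2,w0), (w0,w2,w3), (w0,w2,w5), (w0,w3,w0), (w0,w3,w2), (w0,w3,w5), (w1,w2,w5), (w1,w5,w1), (w2,w1,w4), (w2,w4,w2), (w3,w1,w3), (w4,w0,w1), … and 11 more.
Total: 23.

23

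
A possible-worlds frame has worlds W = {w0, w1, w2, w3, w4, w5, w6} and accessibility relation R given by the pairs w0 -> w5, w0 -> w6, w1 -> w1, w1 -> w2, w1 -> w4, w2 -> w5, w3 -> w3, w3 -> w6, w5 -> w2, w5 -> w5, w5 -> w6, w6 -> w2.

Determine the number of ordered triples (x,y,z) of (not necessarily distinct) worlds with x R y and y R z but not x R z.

7

Enumerating: (w0,w5,w2), (w0,w6,w2), (w1,w2,w5), (w2,w5,w2), (w2,w5,w6), (w3,w6,w2), (w6,w2,w5).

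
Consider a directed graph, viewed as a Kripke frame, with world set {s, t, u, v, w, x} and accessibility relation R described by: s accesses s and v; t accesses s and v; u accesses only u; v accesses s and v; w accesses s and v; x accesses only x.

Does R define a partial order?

Reflexive: no — t is not related to itself.
Transitive: yes — every two-step R-path is closed by a direct edge.
Antisymmetric: no — s R v and v R s with s ≠ v.
So R is not a partial order.

No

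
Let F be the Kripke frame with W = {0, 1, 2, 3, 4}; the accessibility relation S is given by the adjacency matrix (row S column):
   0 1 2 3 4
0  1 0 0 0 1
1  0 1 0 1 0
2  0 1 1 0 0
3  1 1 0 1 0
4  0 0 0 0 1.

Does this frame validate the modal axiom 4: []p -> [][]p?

The schema 4 characterises exactly the transitive frames.
Transitive: no — 1 S 3 and 3 S 0, but not 1 S 0.

No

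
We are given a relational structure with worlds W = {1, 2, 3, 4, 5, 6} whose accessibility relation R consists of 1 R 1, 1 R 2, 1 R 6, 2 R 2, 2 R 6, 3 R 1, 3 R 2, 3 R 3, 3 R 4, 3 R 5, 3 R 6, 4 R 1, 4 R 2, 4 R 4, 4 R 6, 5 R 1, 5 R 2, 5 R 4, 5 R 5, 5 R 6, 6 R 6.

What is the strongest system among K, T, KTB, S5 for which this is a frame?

T

Reflexive (axiom T): yes — every world is R-related to itself.
Symmetric (axiom B): no — 1 R 2 but not 2 R 1.
Euclidean (axiom 5): no — 1 R 6 and 1 R 2, but not 6 R 2.
So F validates K, T; KTB would additionally require R to be symmetric. The strongest is T.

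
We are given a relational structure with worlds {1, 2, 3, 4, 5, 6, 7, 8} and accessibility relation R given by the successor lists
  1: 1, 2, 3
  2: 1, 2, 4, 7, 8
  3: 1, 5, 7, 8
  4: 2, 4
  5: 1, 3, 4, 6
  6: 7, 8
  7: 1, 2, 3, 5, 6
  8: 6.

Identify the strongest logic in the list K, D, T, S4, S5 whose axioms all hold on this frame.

D

Serial (axiom D): yes — every world has a successor (e.g. 1 R 1).
Reflexive (axiom T): no — 3 is not related to itself.
Transitive (axiom 4): no — 1 R 2 and 2 R 4, but not 1 R 4.
Euclidean (axiom 5): no — 1 R 2 and 1 R 3, but not 2 R 3.
So F validates K, D; T would additionally require R to be reflexive. The strongest is D.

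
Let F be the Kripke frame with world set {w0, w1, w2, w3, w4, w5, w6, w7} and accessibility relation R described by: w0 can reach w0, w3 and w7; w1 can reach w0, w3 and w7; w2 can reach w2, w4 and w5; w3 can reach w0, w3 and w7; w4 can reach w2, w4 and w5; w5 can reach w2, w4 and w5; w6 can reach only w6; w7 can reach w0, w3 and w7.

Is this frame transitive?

Transitive: yes — every two-step R-path is closed by a direct edge.

Yes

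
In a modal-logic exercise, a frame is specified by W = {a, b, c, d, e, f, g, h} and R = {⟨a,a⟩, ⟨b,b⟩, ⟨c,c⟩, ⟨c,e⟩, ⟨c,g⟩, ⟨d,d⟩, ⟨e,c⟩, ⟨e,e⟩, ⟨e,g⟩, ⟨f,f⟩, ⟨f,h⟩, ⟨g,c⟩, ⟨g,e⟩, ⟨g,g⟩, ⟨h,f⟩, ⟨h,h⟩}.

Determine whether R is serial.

Serial: yes — every world has a successor (e.g. a R a).

Yes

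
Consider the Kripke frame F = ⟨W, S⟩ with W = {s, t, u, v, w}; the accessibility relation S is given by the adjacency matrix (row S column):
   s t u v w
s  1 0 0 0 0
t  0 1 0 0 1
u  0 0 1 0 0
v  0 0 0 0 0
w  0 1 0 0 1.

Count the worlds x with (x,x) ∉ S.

1

Enumerating: v.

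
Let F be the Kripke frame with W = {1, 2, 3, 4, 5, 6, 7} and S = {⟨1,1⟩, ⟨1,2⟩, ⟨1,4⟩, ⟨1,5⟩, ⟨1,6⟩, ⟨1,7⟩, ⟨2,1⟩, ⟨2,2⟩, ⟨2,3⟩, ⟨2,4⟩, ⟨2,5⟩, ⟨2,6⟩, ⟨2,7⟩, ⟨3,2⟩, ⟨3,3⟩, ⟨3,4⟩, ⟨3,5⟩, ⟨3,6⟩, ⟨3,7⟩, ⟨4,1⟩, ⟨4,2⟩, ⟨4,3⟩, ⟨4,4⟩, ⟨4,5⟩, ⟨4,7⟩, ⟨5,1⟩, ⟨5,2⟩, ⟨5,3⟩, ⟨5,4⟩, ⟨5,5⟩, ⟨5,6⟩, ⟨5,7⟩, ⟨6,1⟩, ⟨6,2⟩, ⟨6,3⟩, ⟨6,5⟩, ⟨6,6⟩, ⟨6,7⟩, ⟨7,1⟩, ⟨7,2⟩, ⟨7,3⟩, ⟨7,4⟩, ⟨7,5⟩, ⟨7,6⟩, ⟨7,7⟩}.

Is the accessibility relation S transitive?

No

Transitive: no — 1 S 2 and 2 S 3, but not 1 S 3.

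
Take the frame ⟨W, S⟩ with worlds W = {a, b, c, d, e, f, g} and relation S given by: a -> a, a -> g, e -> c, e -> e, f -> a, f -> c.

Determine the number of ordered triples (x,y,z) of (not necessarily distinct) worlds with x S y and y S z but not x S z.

Enumerating: (f,a,g).

1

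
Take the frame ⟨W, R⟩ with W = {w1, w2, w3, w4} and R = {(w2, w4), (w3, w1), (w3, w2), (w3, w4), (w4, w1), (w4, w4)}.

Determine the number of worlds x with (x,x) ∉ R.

3

Enumerating: w1, w2, w3.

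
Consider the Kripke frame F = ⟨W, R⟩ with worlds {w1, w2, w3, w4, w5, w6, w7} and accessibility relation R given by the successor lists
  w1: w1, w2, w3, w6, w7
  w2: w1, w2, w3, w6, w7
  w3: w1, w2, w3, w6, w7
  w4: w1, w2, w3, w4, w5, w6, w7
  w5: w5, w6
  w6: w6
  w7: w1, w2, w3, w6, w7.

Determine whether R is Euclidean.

No

Euclidean: no — w1 R w6 and w1 R w2, but not w6 R w2.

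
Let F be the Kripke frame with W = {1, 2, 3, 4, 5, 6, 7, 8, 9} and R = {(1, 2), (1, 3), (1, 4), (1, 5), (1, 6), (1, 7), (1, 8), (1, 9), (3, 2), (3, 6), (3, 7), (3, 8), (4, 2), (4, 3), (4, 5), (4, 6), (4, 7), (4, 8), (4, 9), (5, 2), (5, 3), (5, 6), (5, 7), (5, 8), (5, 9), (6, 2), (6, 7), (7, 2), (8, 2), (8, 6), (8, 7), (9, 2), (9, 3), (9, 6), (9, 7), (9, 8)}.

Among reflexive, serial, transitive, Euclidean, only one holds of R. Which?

transitive

Reflexive: no — 1 is not related to itself.
Serial: no — 2 has no R-successor.
Transitive: yes — every two-step R-path is closed by a direct edge.
Euclidean: no — 1 R 2 and 1 R 3, but not 2 R 3.
Only transitive holds.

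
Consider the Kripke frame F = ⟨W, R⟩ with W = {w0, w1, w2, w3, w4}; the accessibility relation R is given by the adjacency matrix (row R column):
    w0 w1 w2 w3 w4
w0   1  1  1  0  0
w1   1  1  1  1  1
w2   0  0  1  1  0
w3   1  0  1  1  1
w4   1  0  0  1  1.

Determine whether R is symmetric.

Symmetric: no — w0 R w2 but not w2 R w0.

No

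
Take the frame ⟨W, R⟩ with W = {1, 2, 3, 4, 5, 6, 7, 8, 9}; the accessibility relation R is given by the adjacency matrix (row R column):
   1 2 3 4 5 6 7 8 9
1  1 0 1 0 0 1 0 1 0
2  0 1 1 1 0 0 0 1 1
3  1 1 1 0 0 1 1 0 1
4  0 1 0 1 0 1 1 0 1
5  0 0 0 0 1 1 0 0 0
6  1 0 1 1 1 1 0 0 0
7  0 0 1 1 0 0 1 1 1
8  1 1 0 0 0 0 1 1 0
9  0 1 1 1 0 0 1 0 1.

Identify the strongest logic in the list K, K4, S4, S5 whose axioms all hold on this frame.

K

Transitive (axiom 4): no — 1 R 3 and 3 R 2, but not 1 R 2.
Reflexive (axiom T): yes — every world is R-related to itself.
Euclidean (axiom 5): no — 1 R 3 and 1 R 8, but not 3 R 8.
So F validates K; K4 would additionally require R to be transitive. The strongest is K.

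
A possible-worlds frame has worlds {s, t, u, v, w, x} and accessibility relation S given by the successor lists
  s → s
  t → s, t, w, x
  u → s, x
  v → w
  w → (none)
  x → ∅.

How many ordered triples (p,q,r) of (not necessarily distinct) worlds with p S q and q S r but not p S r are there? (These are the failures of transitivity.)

0

S is transitive; there are no such tuples.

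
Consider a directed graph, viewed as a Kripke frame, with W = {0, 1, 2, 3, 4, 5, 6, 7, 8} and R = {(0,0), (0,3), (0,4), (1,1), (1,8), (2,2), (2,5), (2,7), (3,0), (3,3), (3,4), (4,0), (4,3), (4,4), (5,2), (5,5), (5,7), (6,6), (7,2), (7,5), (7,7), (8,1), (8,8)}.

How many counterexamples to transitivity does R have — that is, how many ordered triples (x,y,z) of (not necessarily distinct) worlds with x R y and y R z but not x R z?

0

R is transitive; there are no such tuples.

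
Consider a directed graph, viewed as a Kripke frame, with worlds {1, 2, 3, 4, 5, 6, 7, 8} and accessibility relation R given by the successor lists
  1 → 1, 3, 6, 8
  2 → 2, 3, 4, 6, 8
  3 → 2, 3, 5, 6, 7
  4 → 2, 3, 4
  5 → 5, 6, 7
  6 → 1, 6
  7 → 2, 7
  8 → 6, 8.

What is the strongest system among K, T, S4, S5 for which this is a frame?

Reflexive (axiom T): yes — every world is R-related to itself.
Transitive (axiom 4): no — 1 R 3 and 3 R 2, but not 1 R 2.
Euclidean (axiom 5): no — 1 R 3 and 1 R 8, but not 3 R 8.
So F validates K, T; S4 would additionally require R to be transitive. The strongest is T.

T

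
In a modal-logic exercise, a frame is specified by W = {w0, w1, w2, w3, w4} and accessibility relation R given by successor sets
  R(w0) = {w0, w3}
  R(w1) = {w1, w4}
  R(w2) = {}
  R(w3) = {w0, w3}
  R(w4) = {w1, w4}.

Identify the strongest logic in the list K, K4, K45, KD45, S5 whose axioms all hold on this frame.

Transitive (axiom 4): yes — every two-step R-path is closed by a direct edge.
Euclidean (axiom 5): yes — any two successors of a common world are R-related.
Serial (axiom D): no — w2 has no R-successor.
Reflexive (axiom T): no — w2 is not related to itself.
So F validates K, K4, K45; KD45 would additionally require R to be serial. The strongest is K45.

K45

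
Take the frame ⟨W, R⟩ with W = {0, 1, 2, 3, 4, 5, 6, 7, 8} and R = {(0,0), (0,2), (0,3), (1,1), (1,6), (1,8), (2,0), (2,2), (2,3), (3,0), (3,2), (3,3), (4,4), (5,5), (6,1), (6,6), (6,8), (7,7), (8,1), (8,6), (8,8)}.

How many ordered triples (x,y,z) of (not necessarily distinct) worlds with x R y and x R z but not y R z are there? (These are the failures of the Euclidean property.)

0

R is Euclidean; there are no such tuples.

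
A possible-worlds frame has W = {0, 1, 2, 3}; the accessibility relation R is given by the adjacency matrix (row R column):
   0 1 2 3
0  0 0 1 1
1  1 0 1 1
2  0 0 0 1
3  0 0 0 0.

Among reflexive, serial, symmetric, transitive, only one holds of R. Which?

transitive

Reflexive: no — 0 is not related to itself.
Serial: no — 3 has no R-successor.
Symmetric: no — 0 R 2 but not 2 R 0.
Transitive: yes — every two-step R-path is closed by a direct edge.
Only transitive holds.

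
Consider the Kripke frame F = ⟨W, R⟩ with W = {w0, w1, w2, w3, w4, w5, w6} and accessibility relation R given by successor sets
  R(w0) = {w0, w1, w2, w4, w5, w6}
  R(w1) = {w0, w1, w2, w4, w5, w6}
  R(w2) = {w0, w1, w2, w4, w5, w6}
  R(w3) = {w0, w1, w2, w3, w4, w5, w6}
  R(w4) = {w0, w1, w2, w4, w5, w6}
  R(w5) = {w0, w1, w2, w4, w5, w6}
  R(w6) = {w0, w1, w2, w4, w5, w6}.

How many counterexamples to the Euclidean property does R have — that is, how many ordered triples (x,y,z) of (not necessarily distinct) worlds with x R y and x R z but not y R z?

Enumerating: (w3,w0,w3), (w3,w1,w3), (w3,w2,w3), (w3,w4,w3), (w3,w5,w3), (w3,w6,w3).

6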